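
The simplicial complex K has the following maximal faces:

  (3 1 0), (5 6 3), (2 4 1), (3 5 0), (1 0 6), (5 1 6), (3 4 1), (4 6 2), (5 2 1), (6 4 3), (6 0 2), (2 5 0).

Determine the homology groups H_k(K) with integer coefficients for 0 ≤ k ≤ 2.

K has 7 vertices, 18 edges, 12 triangles.
rank ∂_0 = 0, rank ∂_1 = 6 ⇒ b_0 = 7 − 0 − 6 = 1; all invariant factors of ∂_1 are 1 so no torsion. So H_0 ≅ Z.
rank ∂_1 = 6, rank ∂_2 = 12 ⇒ b_1 = 18 − 6 − 12 = 0; ∂_2 has invariant factor(s) [2] giving torsion. So H_1 ≅ Z/2.
rank ∂_2 = 12, rank ∂_3 = 0 ⇒ b_2 = 12 − 12 − 0 = 0. So H_2 ≅ 0.

H_0 ≅ Z,  H_1 ≅ Z/2,  H_2 = 0.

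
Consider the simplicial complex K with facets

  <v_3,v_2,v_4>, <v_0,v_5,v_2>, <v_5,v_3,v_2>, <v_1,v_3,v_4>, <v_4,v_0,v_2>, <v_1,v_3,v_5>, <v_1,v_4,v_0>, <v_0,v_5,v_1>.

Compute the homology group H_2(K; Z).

H_2 ≅ Z.

We work with the vertex ordering v_0 < v_1 < v_2 < v_3 < v_4 < v_5. The simplices of K, each written with vertices in increasing order, are:

  0-simplices (6): [v_0], [v_1], [v_2], [v_3], [v_4], [v_5]
  1-simplices (12): [v_0,v_1], [v_0,v_2], [v_0,v_4], [v_0,v_5], [v_1,v_3], [v_1,v_4], [v_1,v_5], [v_2,v_3], [v_2,v_4], [v_2,v_5], [v_3,v_4], [v_3,v_5]
  2-simplices (8): [v_0,v_1,v_4], [v_0,v_1,v_5], [v_0,v_2,v_4], [v_0,v_2,v_5], [v_1,v_3,v_4], [v_1,v_3,v_5], [v_2,v_3,v_4], [v_2,v_3,v_5]

giving chain groups C_0 ≅ Z^6, C_1 ≅ Z^12, C_2 ≅ Z^8.

Boundary ∂_1: C_1 → C_0 sends each edge [p,q] (with p < q) to q − p. For instance
  ∂[v_2,v_3] = [v_3] − [v_2].
The 6×12 boundary matrix has rank 5 and Smith normal form diag(1,1,1,1,1).

∂_2: C_2 → C_1 acts by ∂[p,q,r] = [q,r] − [p,r] + [p,q]. For instance
  ∂[v_0,v_2,v_5] = [v_2,v_5] − [v_0,v_5] + [v_0,v_2],
  ∂[v_0,v_2,v_4] = [v_2,v_4] − [v_0,v_4] + [v_0,v_2].
As a 12×8 matrix over Z this has rank 7, with invariant factors (1,1,1,1,1,1,1).

Now H_k = ker ∂_k / im ∂_{k+1}, so:

  H_2: rank ker ∂_2 − rank ∂_3 = (8 − 7) − 0 = 1, and there is no ∂_3, so H_2 = Z.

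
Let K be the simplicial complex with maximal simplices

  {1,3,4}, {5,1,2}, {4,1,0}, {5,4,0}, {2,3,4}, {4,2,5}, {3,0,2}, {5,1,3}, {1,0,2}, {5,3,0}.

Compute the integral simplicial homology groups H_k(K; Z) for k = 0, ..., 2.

H_0 = Z,  H_1 = Z_2,  H_2 = 0.

Order the vertices as 0 < 1 < 2 < 3 < 4 < 5. Listing each simplex with vertices in this order, K has dimension 2 with simplices:

  0-simplices (6): [0], [1], [2], [3], [4], [5]
  1-simplices (15): [0,1], [0,2], [0,3], [0,4], [0,5], [1,2], [1,3], [1,4], [1,5], [2,3], [2,4], [2,5], [3,4], [3,5], [4,5]
  2-simplices (10): [0,1,2], [0,1,4], [0,2,3], [0,3,5], [0,4,5], [1,2,5], [1,3,4], [1,3,5], [2,3,4], [2,4,5]

Hence C_0 ≅ Z^6, C_1 ≅ Z^15, C_2 ≅ Z^10.

∂_1: C_1 → C_0 is given by ∂[p,q] = [q] − [p].
As a 6×15 matrix over Z this has rank 5, with invariant factors (1,1,1,1,1).

Boundary ∂_2: C_2 → C_1 sends each 2-simplex [p,q,r] to [q,r] − [p,r] + [p,q]. For instance
  ∂[2,4,5] = [4,5] − [2,5] + [2,4],
  ∂[0,4,5] = [4,5] − [0,5] + [0,4].
The 15×10 boundary matrix has rank 10 and Smith normal form diag(1,1,1,1,1,1,1,1,1,2).

Now H_k = ker ∂_k / im ∂_{k+1}, so:

  H_0: rank C_0 − rank ∂_1 = 6 − 5 = 1, and the invariant factors of ∂_1 are all 1, so H_0 = Z.
  H_1: rank ker ∂_1 − rank ∂_2 = (15 − 5) − 10 = 0, and ∂_2 has invariant factor 2 > 1, so H_1 = Z_2.
  H_2: rank ker ∂_2 − rank ∂_3 = (10 − 10) − 0 = 0, and there is no ∂_3, so H_2 = 0.

As a check, the Euler characteristic is 6 − 15 + 10 = 1, which agrees with 1 − 0 + 0 = 1.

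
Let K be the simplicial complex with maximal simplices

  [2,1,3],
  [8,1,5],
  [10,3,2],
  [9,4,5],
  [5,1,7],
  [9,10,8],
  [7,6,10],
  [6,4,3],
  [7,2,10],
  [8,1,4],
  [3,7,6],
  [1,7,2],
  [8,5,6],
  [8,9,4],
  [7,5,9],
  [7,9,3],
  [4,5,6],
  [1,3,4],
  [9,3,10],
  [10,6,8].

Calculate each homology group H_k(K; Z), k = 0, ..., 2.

H_0 ≅ Z,  H_1 ≅ Z ⊕ Z/2,  H_2 = 0.

Take the total order 1 < 2 < 3 < 4 < 5 < 6 < 7 < 8 < 9 < 10 on the vertex set. Then K (dimension 2) consists of the simplices:

  0-simplices (10): [1], [2], [3], [4], [5], [6], [7], [8], [9], [10]
  1-simplices (30): (30 of them)
  2-simplices (20): (20 of them)

Hence C_0 ≅ Z^10, C_1 ≅ Z^30, C_2 ≅ Z^20.

∂_1: C_1 → C_0 is given by ∂[p,q] = [q] − [p]. For instance
  ∂[1,5] = [5] − [1].
The 10×30 boundary matrix has rank 9 and Smith normal form diag(1,1,1,1,1,1,1,1,1).

The boundary map ∂_2: C_2 → C_1 maps a triangle to the signed sum of its edges. For instance
  ∂[3,6,7] = [6,7] − [3,7] + [3,6],
  ∂[5,7,9] = [7,9] − [5,9] + [5,7].
As a 30×20 matrix over Z this has rank 20, with invariant factors (1,1,1,1,1,1,1,1,1,1,1,1,1,1,1,1,1,1,1,2).

Computing H_k = (kernel of ∂_k) / (image of ∂_{k+1}):

  H_0: rank C_0 − rank ∂_1 = 10 − 9 = 1, and the invariant factors of ∂_1 are all 1, so H_0 ≅ Z.
  H_1: rank ker ∂_1 − rank ∂_2 = (30 − 9) − 20 = 1, and ∂_2 has invariant factor 2 > 1, so H_1 ≅ Z ⊕ Z/2.
  H_2: rank ker ∂_2 − rank ∂_3 = (20 − 20) − 0 = 0, and there is no ∂_3, so H_2 ≅ 0.

As a check, the Euler characteristic is 10 − 30 + 20 = 0, which agrees with 1 − 1 + 0 = 0.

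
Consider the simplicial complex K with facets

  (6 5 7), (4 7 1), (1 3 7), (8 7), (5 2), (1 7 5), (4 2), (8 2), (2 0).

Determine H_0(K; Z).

H_0 = Z.

Take the total order 0 < 1 < 2 < 3 < 4 < 5 < 6 < 7 < 8 on the vertex set. Then K (dimension 2) consists of the simplices:

  0-simplices (9): [0], [1], [2], [3], [4], [5], [6], [7], [8]
  1-simplices (14): [0,2], [1,3], [1,4], [1,5], [1,7], [2,4], [2,5], [2,8], [3,7], [4,7], [5,6], [5,7], [6,7], [7,8]
  2-simplices (4): [1,3,7], [1,4,7], [1,5,7], [5,6,7]

so the chain groups are C_0 ≅ Z^9, C_1 ≅ Z^14, C_2 ≅ Z^4.

∂_1: C_1 → C_0 sends each edge [p,q] (with p < q) to q − p.
This gives a 9×14 integer matrix of rank 8; reducing to Smith normal form yields diagonal entries (1,1,1,1,1,1,1,1).

The boundary map ∂_2: C_2 → C_1 maps a triangle to the signed sum of its edges. For instance
  ∂[1,4,7] = [4,7] − [1,7] + [1,4],
  ∂[1,3,7] = [3,7] − [1,7] + [1,3].
The resulting 14×4 matrix has rank 4, and its Smith normal form has invariant factors (1,1,1,1).

From H_k ≅ ker(∂_k) / im(∂_{k+1}) we obtain:

  H_0: rank C_0 − rank ∂_1 = 9 − 8 = 1, and the invariant factors of ∂_1 are all 1, so H_0 = Z.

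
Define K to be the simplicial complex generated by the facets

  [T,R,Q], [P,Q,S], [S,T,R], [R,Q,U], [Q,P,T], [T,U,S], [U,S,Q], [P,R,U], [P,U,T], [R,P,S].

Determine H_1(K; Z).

H_1 = Z/2.

K has 6 vertices, 15 edges, 10 triangles.
rank ∂_1 = 5, rank ∂_2 = 10 ⇒ b_1 = 15 − 5 − 10 = 0; ∂_2 has invariant factor(s) [2] giving torsion. So H_1 ≅ Z/2.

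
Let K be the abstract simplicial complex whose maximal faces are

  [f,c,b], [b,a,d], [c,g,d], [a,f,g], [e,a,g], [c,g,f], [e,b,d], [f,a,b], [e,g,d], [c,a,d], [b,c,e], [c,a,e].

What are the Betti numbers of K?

b_0 = 1, b_1 = 0, b_2 = 0.

K has 7 vertices, 18 edges, 12 triangles.
rank ∂_0 = 0, rank ∂_1 = 6 ⇒ b_0 = 7 − 0 − 6 = 1; all invariant factors of ∂_1 are 1 so no torsion. So H_0 = Z.
rank ∂_1 = 6, rank ∂_2 = 12 ⇒ b_1 = 18 − 6 − 12 = 0; ∂_2 has invariant factor(s) [2] giving torsion. So H_1 = Z/2.
rank ∂_2 = 12, rank ∂_3 = 0 ⇒ b_2 = 12 − 12 − 0 = 0. So H_2 = 0.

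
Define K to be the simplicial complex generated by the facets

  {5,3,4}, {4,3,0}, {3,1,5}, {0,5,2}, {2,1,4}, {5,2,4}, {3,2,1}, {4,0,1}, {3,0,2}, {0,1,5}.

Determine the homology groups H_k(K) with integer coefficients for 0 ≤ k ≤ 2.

Order the vertices as 0 < 1 < 2 < 3 < 4 < 5. Listing each simplex with vertices in this order, K has dimension 2 with simplices:

  0-simplices (6): [0], [1], [2], [3], [4], [5]
  1-simplices (15): [0,1], [0,2], [0,3], [0,4], [0,5], [1,2], [1,3], [1,4], [1,5], [2,3], [2,4], [2,5], [3,4], [3,5], [4,5]
  2-simplices (10): [0,1,4], [0,1,5], [0,2,3], [0,2,5], [0,3,4], [1,2,3], [1,2,4], [1,3,5], [2,4,5], [3,4,5]

giving chain groups C_0 ≅ Z^6, C_1 ≅ Z^15, C_2 ≅ Z^10.

Boundary ∂_1: C_1 → C_0 is given by ∂[p,q] = [q] − [p]. For instance
  ∂[4,5] = [5] − [4].
As a 6×15 matrix over Z this has rank 5, with invariant factors (1,1,1,1,1).

∂_2: C_2 → C_1 acts by ∂[p,q,r] = [q,r] − [p,r] + [p,q]. For instance
  ∂[0,2,3] = [2,3] − [0,3] + [0,2],
  ∂[3,4,5] = [4,5] − [3,5] + [3,4].
As a 15×10 matrix over Z this has rank 10, with invariant factors (1,1,1,1,1,1,1,1,1,2).

Now H_k = ker ∂_k / im ∂_{k+1}, so:

  H_0: rank C_0 − rank ∂_1 = 6 − 5 = 1, and the invariant factors of ∂_1 are all 1, so H_0 = Z.
  H_1: rank ker ∂_1 − rank ∂_2 = (15 − 5) − 10 = 0, and ∂_2 has invariant factor 2 > 1, so H_1 = Z/2.
  H_2: rank ker ∂_2 − rank ∂_3 = (10 − 10) − 0 = 0, and there is no ∂_3, so H_2 = 0.

As a check, the Euler characteristic is 6 − 15 + 10 = 1, which agrees with 1 − 0 + 0 = 1.
(K is a triangulation of the real projective plane RP^2.)

H_0 = Z,  H_1 = Z/2,  H_2 = 0.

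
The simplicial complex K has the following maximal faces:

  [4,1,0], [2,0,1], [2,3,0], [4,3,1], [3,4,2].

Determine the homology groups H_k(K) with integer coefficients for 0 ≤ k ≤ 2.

Take the total order 0 < 1 < 2 < 3 < 4 on the vertex set. Then K (dimension 2) consists of the simplices:

  0-simplices (5): [0], [1], [2], [3], [4]
  1-simplices (10): [0,1], [0,2], [0,3], [0,4], [1,2], [1,3], [1,4], [2,3], [2,4], [3,4]
  2-simplices (5): [0,1,2], [0,1,4], [0,2,3], [1,3,4], [2,3,4]

Hence C_0 ≅ Z^5, C_1 ≅ Z^10, C_2 ≅ Z^5.

The boundary map ∂_1: C_1 → C_0 sends each edge [p,q] (with p < q) to q − p. For instance
  ∂[0,4] = [4] − [0].
The resulting 5×10 matrix has rank 4, and its Smith normal form has invariant factors (1,1,1,1).

The boundary map ∂_2: C_2 → C_1 acts by ∂[p,q,r] = [q,r] − [p,r] + [p,q]. For instance
  ∂[1,3,4] = [3,4] − [1,4] + [1,3],
  ∂[2,3,4] = [3,4] − [2,4] + [2,3].
The 10×5 boundary matrix has rank 5 and Smith normal form diag(1,1,1,1,1).

Now H_k = ker ∂_k / im ∂_{k+1}, so:

  H_0: rank C_0 − rank ∂_1 = 5 − 4 = 1, and the invariant factors of ∂_1 are all 1, so H_0 = Z.
  H_1: rank ker ∂_1 − rank ∂_2 = (10 − 4) − 5 = 1, and the invariant factors of ∂_2 are all 1, so H_1 = Z.
  H_2: rank ker ∂_2 − rank ∂_3 = (5 − 5) − 0 = 0, and there is no ∂_3, so H_2 = 0.

As a check, the Euler characteristic is 5 − 10 + 5 = 0, which agrees with 1 − 1 + 0 = 0.
(K is a triangulation of the Möbius band.)

H_0 ≅ Z,  H_1 ≅ Z,  H_2 = 0.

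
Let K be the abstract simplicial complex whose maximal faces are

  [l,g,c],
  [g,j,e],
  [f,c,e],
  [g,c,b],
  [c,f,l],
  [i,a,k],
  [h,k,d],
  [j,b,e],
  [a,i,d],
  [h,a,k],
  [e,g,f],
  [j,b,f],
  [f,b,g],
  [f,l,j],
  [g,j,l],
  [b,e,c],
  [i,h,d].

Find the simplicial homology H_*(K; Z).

Take the total order a < b < c < d < e < f < g < h < i < j < k < l on the vertex set. Then K (dimension 2) consists of the simplices:

  0-simplices (12): a, b, c, d, e, f, g, h, i, j, k, l
  1-simplices (28): ad, ah, ai, ak, bc, be, bf, bg, bj, ce, cf, cg, cl, dh, di, dk, ef, eg, ej, fg, fj, fl, gj, gl, hi, hk, ik, jl
  2-simplices (17): adi, ahk, aik, bce, bcg, bej, bfg, bfj, cef, cfl, cgl, dhi, dhk, efg, egj, fjl, gjl

giving chain groups C_0 ≅ Z^12, C_1 ≅ Z^28, C_2 ≅ Z^17.

Boundary ∂_1: C_1 → C_0 sends each edge [p,q] (with p < q) to q − p.
The resulting 12×28 matrix has rank 10, and its Smith normal form has invariant factors (1,1,1,1,1,1,1,1,1,1).

∂_2: C_2 → C_1 acts by ∂[p,q,r] = [q,r] − [p,r] + [p,q]. For instance
  ∂fjl = jl − fl + fj,
  ∂cgl = gl − cl + cg.
The 28×17 boundary matrix has rank 17 and Smith normal form diag(1,1,1,1,1,1,1,1,1,1,1,1,1,1,1,1,2).

Computing H_k = (kernel of ∂_k) / (image of ∂_{k+1}):

  H_0: rank C_0 − rank ∂_1 = 12 − 10 = 2, and the invariant factors of ∂_1 are all 1, so H_0 ≅ Z^2.
  H_1: rank ker ∂_1 − rank ∂_2 = (28 − 10) − 17 = 1, and ∂_2 has invariant factor 2 > 1, so H_1 ≅ Z ⊕ Z/2.
  H_2: rank ker ∂_2 − rank ∂_3 = (17 − 17) − 0 = 0, and there is no ∂_3, so H_2 ≅ 0.

As a check, the Euler characteristic is 12 − 28 + 17 = 1, which agrees with 2 − 1 + 0 = 1.

H_0 = Z^2,  H_1 = Z ⊕ Z/2,  H_2 = 0.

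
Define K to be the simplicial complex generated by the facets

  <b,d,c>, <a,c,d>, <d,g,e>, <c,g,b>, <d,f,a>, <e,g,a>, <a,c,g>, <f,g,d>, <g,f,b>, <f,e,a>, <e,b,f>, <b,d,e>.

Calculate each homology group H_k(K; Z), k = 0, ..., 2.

We work with the vertex ordering a < b < c < d < e < f < g. The simplices of K, each written with vertices in increasing order, are:

  0-simplices (7): a, b, c, d, e, f, g
  1-simplices (18): ac, ad, ae, af, ag, bc, bd, be, bf, bg, cd, cg, de, df, dg, ef, eg, fg
  2-simplices (12): acd, acg, adf, aef, aeg, bcd, bcg, bde, bef, bfg, deg, dfg

giving chain groups C_0 ≅ Z^7, C_1 ≅ Z^18, C_2 ≅ Z^12.

Boundary ∂_1: C_1 → C_0 sends each edge [p,q] (with p < q) to q − p.
The resulting 7×18 matrix has rank 6, and its Smith normal form has invariant factors (1,1,1,1,1,1).

Boundary ∂_2: C_2 → C_1 acts by ∂[p,q,r] = [q,r] − [p,r] + [p,q]. For instance
  ∂aeg = eg − ag + ae,
  ∂bcd = cd − bd + bc.
The resulting 18×12 matrix has rank 12, and its Smith normal form has invariant factors (1,1,1,1,1,1,1,1,1,1,1,2).

Reading off H_k = ker ∂_k / im ∂_{k+1}:

  H_0: rank C_0 − rank ∂_1 = 7 − 6 = 1, and the invariant factors of ∂_1 are all 1, so H_0 = Z.
  H_1: rank ker ∂_1 − rank ∂_2 = (18 − 6) − 12 = 0, and ∂_2 has invariant factor 2 > 1, so H_1 = Z/2Z.
  H_2: rank ker ∂_2 − rank ∂_3 = (12 − 12) − 0 = 0, and there is no ∂_3, so H_2 = 0.

H_0 = Z,  H_1 = Z/2Z,  H_2 = 0.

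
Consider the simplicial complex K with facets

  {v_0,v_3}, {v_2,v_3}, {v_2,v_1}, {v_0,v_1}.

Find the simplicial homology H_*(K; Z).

H_0 = Z,  H_1 = Z.

K has 4 vertices, 4 edges.
rank ∂_0 = 0, rank ∂_1 = 3 ⇒ b_0 = 4 − 0 − 3 = 1; all invariant factors of ∂_1 are 1 so no torsion. So H_0 ≅ Z.
rank ∂_1 = 3, rank ∂_2 = 0 ⇒ b_1 = 4 − 3 − 0 = 1. So H_1 ≅ Z.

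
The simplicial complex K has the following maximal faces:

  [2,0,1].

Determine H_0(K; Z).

We work with the vertex ordering 0 < 1 < 2. The simplices of K, each written with vertices in increasing order, are:

  0-simplices (3): [0], [1], [2]
  1-simplices (3): [0,1], [0,2], [1,2]
  2-simplices (1): [0,1,2]

Hence C_0 ≅ Z^3, C_1 ≅ Z^3, C_2 ≅ Z^1.

The boundary map ∂_1: C_1 → C_0 is given by ∂[p,q] = [q] − [p]. For instance
  ∂[0,2] = [2] − [0].
As a 3×3 matrix over Z this has rank 2, with invariant factors (1,1).

Boundary ∂_2: C_2 → C_1 maps a triangle to the signed sum of its edges. For instance
  ∂[0,1,2] = [1,2] − [0,2] + [0,1].
The resulting 3×1 matrix has rank 1, and its Smith normal form has invariant factors (1).

Reading off H_k = ker ∂_k / im ∂_{k+1}:

  H_0: rank C_0 − rank ∂_1 = 3 − 2 = 1, and the invariant factors of ∂_1 are all 1, so H_0 ≅ Z.

H_0 ≅ Z.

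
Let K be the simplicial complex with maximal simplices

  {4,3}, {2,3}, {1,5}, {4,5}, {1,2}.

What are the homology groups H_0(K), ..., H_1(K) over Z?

H_0 = Z,  H_1 = Z.

Fix the vertex order 1 < 2 < 3 < 4 < 5 and write every simplex with vertices in increasing order. Then dim K = 1 and the simplices of K are:

  0-simplices (5): [1], [2], [3], [4], [5]
  1-simplices (5): [1,2], [1,5], [2,3], [3,4], [4,5]

Hence C_0 ≅ Z^5, C_1 ≅ Z^5.

Boundary ∂_1: C_1 → C_0 is given by ∂[p,q] = [q] − [p].
This gives a 5×5 integer matrix of rank 4; reducing to Smith normal form yields diagonal entries (1,1,1,1).

Reading off H_k = ker ∂_k / im ∂_{k+1}:

  H_0: rank C_0 − rank ∂_1 = 5 − 4 = 1, and the invariant factors of ∂_1 are all 1, so H_0 ≅ Z.
  H_1: rank ker ∂_1 − rank ∂_2 = (5 − 4) − 0 = 1, and there is no ∂_2, so H_1 ≅ Z.

(K is a triangulation of the circle S^1.)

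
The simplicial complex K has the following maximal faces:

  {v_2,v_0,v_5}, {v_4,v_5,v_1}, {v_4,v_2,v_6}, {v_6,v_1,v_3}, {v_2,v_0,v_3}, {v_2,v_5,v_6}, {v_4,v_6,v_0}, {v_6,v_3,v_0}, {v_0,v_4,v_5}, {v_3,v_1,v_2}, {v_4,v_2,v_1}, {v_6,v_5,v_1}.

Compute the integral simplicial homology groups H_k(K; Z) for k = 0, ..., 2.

H_0 ≅ Z,  H_1 ≅ Z/2Z,  H_2 = 0.

We work with the vertex ordering v_0 < v_1 < v_2 < v_3 < v_4 < v_5 < v_6. The simplices of K, each written with vertices in increasing order, are:

  0-simplices (7): [v_0], [v_1], [v_2], [v_3], [v_4], [v_5], [v_6]
  1-simplices (18): (18 of them)
  2-simplices (12): (12 of them)

so the chain groups are C_0 ≅ Z^7, C_1 ≅ Z^18, C_2 ≅ Z^12.

∂_1: C_1 → C_0 maps an edge to its endpoints' difference, ∂[p,q] = q − p. For instance
  ∂[v_1,v_6] = [v_6] − [v_1].
This gives a 7×18 integer matrix of rank 6; reducing to Smith normal form yields diagonal entries (1,1,1,1,1,1).

The boundary map ∂_2: C_2 → C_1 sends each 2-simplex [p,q,r] to [q,r] − [p,r] + [p,q]. For instance
  ∂[v_0,v_2,v_3] = [v_2,v_3] − [v_0,v_3] + [v_0,v_2],
  ∂[v_1,v_3,v_6] = [v_3,v_6] − [v_1,v_6] + [v_1,v_3].
The resulting 18×12 matrix has rank 12, and its Smith normal form has invariant factors (1,1,1,1,1,1,1,1,1,1,1,2).

From H_k ≅ ker(∂_k) / im(∂_{k+1}) we obtain:

  H_0: rank C_0 − rank ∂_1 = 7 − 6 = 1, and the invariant factors of ∂_1 are all 1, so H_0 = Z.
  H_1: rank ker ∂_1 − rank ∂_2 = (18 − 6) − 12 = 0, and ∂_2 has invariant factor 2 > 1, so H_1 = Z/2Z.
  H_2: rank ker ∂_2 − rank ∂_3 = (12 − 12) − 0 = 0, and there is no ∂_3, so H_2 = 0.

As a check, the Euler characteristic is 7 − 18 + 12 = 1, which agrees with 1 − 0 + 0 = 1.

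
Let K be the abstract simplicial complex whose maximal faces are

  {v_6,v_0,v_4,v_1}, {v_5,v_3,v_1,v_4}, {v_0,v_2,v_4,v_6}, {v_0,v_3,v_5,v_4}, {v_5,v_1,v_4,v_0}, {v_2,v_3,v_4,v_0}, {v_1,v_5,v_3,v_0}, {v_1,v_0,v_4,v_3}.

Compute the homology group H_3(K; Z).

H_3 = Z.

Order the vertices as v_0 < v_1 < v_2 < v_3 < v_4 < v_5 < v_6. Listing each simplex with vertices in this order, K has dimension 3 with simplices:

  0-simplices (7): [v_0], [v_1], [v_2], [v_3], [v_4], [v_5], [v_6]
  1-simplices (17): (17 of them)
  2-simplices (18): (18 of them)
  3-simplices (8): [v_0,v_1,v_3,v_4], [v_0,v_1,v_3,v_5], [v_0,v_1,v_4,v_5], [v_0,v_1,v_4,v_6], [v_0,v_2,v_3,v_4], [v_0,v_2,v_4,v_6], [v_0,v_3,v_4,v_5], [v_1,v_3,v_4,v_5]

giving chain groups C_0 ≅ Z^7, C_1 ≅ Z^17, C_2 ≅ Z^18, C_3 ≅ Z^8.

The boundary map ∂_1: C_1 → C_0 sends each edge [p,q] (with p < q) to q − p.
As a 7×17 matrix over Z this has rank 6, with invariant factors (1,1,1,1,1,1).

Boundary ∂_2: C_2 → C_1 acts by ∂[p,q,r] = [q,r] − [p,r] + [p,q]. For instance
  ∂[v_0,v_1,v_5] = [v_1,v_5] − [v_0,v_5] + [v_0,v_1],
  ∂[v_0,v_1,v_3] = [v_1,v_3] − [v_0,v_3] + [v_0,v_1].
As a 17×18 matrix over Z this has rank 11, with invariant factors (1,1,1,1,1,1,1,1,1,1,1).

∂_3: C_3 → C_2 sends each 3-simplex σ to the alternating sum Σ_i (−1)^i (σ with its i-th vertex removed). For instance
  ∂[v_0,v_1,v_4,v_5] = [v_1,v_4,v_5] − [v_0,v_4,v_5] + [v_0,v_1,v_5] − [v_0,v_1,v_4],
  ∂[v_0,v_2,v_3,v_4] = [v_2,v_3,v_4] − [v_0,v_3,v_4] + [v_0,v_2,v_4] − [v_0,v_2,v_3].
The resulting 18×8 matrix has rank 7, and its Smith normal form has invariant factors (1,1,1,1,1,1,1).

Now H_k = ker ∂_k / im ∂_{k+1}, so:

  H_3: rank ker ∂_3 − rank ∂_4 = (8 − 7) − 0 = 1, and there is no ∂_4, so H_3 ≅ Z.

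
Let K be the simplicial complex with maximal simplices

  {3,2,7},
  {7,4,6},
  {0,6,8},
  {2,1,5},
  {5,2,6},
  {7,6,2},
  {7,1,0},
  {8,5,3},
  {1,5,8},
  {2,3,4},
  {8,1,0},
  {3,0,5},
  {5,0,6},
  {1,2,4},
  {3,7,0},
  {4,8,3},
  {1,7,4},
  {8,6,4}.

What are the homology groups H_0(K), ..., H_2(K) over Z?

We work with the vertex ordering 0 < 1 < 2 < 3 < 4 < 5 < 6 < 7 < 8. The simplices of K, each written with vertices in increasing order, are:

  0-simplices (9): [0], [1], [2], [3], [4], [5], [6], [7], [8]
  1-simplices (27): (27 of them)
  2-simplices (18): [0,1,7], [0,1,8], [0,3,5], [0,3,7], [0,5,6], [0,6,8], [1,2,4], [1,2,5], [1,4,7], [1,5,8], [2,3,4], [2,3,7], [2,5,6], [2,6,7], [3,4,8], [3,5,8], [4,6,7], [4,6,8]

so the chain groups are C_0 ≅ Z^9, C_1 ≅ Z^27, C_2 ≅ Z^18.

The boundary map ∂_1: C_1 → C_0 maps an edge to its endpoints' difference, ∂[p,q] = q − p. For instance
  ∂[4,8] = [8] − [4].
This gives a 9×27 integer matrix of rank 8; reducing to Smith normal form yields diagonal entries (1,1,1,1,1,1,1,1).

The boundary map ∂_2: C_2 → C_1 maps a triangle to the signed sum of its edges. For instance
  ∂[2,5,6] = [5,6] − [2,6] + [2,5],
  ∂[0,3,7] = [3,7] − [0,7] + [0,3].
The 27×18 boundary matrix has rank 18 and Smith normal form diag(1,1,1,1,1,1,1,1,1,1,1,1,1,1,1,1,1,2).

From H_k ≅ ker(∂_k) / im(∂_{k+1}) we obtain:

  H_0: rank C_0 − rank ∂_1 = 9 − 8 = 1, and the invariant factors of ∂_1 are all 1, so H_0 ≅ Z.
  H_1: rank ker ∂_1 − rank ∂_2 = (27 − 8) − 18 = 1, and ∂_2 has invariant factor 2 > 1, so H_1 ≅ Z ⊕ Z/2Z.
  H_2: rank ker ∂_2 − rank ∂_3 = (18 − 18) − 0 = 0, and there is no ∂_3, so H_2 ≅ 0.

H_0 = Z,  H_1 = Z ⊕ Z/2Z,  H_2 = 0.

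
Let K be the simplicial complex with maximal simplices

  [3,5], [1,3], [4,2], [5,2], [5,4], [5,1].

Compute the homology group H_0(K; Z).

Order the vertices as 1 < 2 < 3 < 4 < 5. Listing each simplex with vertices in this order, K has dimension 1 with simplices:

  0-simplices (5): [1], [2], [3], [4], [5]
  1-simplices (6): [1,3], [1,5], [2,4], [2,5], [3,5], [4,5]

Hence C_0 ≅ Z^5, C_1 ≅ Z^6.

The boundary map ∂_1: C_1 → C_0 is given by ∂[p,q] = [q] − [p].
The resulting 5×6 matrix has rank 4, and its Smith normal form has invariant factors (1,1,1,1).

Now H_k = ker ∂_k / im ∂_{k+1}, so:

  H_0: rank C_0 − rank ∂_1 = 5 − 4 = 1, and the invariant factors of ∂_1 are all 1, so H_0 = Z.

H_0 ≅ Z.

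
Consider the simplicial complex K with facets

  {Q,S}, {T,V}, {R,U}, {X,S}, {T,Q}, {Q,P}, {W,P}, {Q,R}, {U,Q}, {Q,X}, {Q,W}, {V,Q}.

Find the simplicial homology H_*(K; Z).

Order the vertices as P < Q < R < S < T < U < V < W < X. Listing each simplex with vertices in this order, K has dimension 1 with simplices:

  0-simplices (9): P, Q, R, S, T, U, V, W, X
  1-simplices (12): PQ, PW, QR, QS, QT, QU, QV, QW, QX, RU, SX, TV

giving chain groups C_0 ≅ Z^9, C_1 ≅ Z^12.

Boundary ∂_1: C_1 → C_0 is given by ∂[p,q] = [q] − [p].
As a 9×12 matrix over Z this has rank 8, with invariant factors (1,1,1,1,1,1,1,1).

From H_k ≅ ker(∂_k) / im(∂_{k+1}) we obtain:

  H_0: rank C_0 − rank ∂_1 = 9 − 8 = 1, and the invariant factors of ∂_1 are all 1, so H_0 ≅ Z.
  H_1: rank ker ∂_1 − rank ∂_2 = (12 − 8) − 0 = 4, and there is no ∂_2, so H_1 ≅ Z^4.

(K is a triangulation of a wedge of 4 circles.)

H_0 ≅ Z,  H_1 ≅ Z^4.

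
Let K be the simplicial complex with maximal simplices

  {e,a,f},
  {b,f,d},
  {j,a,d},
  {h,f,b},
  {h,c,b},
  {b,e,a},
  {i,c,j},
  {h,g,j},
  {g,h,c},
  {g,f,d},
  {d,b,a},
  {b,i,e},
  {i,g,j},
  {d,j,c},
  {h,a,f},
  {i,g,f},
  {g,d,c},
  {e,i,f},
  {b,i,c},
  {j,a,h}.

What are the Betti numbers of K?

b_0 = 1, b_1 = 1, b_2 = 0.

Fix the vertex order a < b < c < d < e < f < g < h < i < j and write every simplex with vertices in increasing order. Then dim K = 2 and the simplices of K are:

  0-simplices (10): a, b, c, d, e, f, g, h, i, j
  1-simplices (30): ab, ad, ae, af, ah, aj, bc, bd, be, bf, bh, bi, cd, cg, ch, ci, cj, df, dg, dj, ef, ei, fg, fh, fi, gh, gi, gj, hj, ij
  2-simplices (20): abd, abe, adj, aef, afh, ahj, bch, bci, bdf, bei, bfh, cdg, cdj, cgh, cij, dfg, efi, fgi, ghj, gij

Hence C_0 ≅ Z^10, C_1 ≅ Z^30, C_2 ≅ Z^20.

∂_1: C_1 → C_0 maps an edge to its endpoints' difference, ∂[p,q] = q − p.
This gives a 10×30 integer matrix of rank 9; reducing to Smith normal form yields diagonal entries (1,1,1,1,1,1,1,1,1).

Boundary ∂_2: C_2 → C_1 sends each 2-simplex [p,q,r] to [q,r] − [p,r] + [p,q]. For instance
  ∂dfg = fg − dg + df,
  ∂abd = bd − ad + ab.
The resulting 30×20 matrix has rank 20, and its Smith normal form has invariant factors (1,1,1,1,1,1,1,1,1,1,1,1,1,1,1,1,1,1,1,2).

Now H_k = ker ∂_k / im ∂_{k+1}, so:

  H_0: rank C_0 − rank ∂_1 = 10 − 9 = 1, and the invariant factors of ∂_1 are all 1, so H_0 = Z.
  H_1: rank ker ∂_1 − rank ∂_2 = (30 − 9) − 20 = 1, and ∂_2 has invariant factor 2 > 1, so H_1 = Z ⊕ Z/2.
  H_2: rank ker ∂_2 − rank ∂_3 = (20 − 20) − 0 = 0, and there is no ∂_3, so H_2 = 0.

Hence the Betti numbers are b_0 = 1, b_1 = 1, b_2 = 0.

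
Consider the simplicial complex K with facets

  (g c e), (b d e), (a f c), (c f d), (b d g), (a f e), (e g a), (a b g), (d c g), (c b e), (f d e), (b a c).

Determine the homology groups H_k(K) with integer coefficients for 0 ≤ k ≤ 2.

K has 7 vertices, 18 edges, 12 triangles.
rank ∂_0 = 0, rank ∂_1 = 6 ⇒ b_0 = 7 − 0 − 6 = 1; all invariant factors of ∂_1 are 1 so no torsion. So H_0 = Z.
rank ∂_1 = 6, rank ∂_2 = 12 ⇒ b_1 = 18 − 6 − 12 = 0; ∂_2 has invariant factor(s) [2] giving torsion. So H_1 = Z_2.
rank ∂_2 = 12, rank ∂_3 = 0 ⇒ b_2 = 12 − 12 − 0 = 0. So H_2 = 0.

H_0 = Z,  H_1 = Z_2,  H_2 = 0.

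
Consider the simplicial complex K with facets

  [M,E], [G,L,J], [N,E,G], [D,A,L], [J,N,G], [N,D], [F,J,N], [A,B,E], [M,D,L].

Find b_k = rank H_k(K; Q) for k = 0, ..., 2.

b_0 = 1, b_1 = 3, b_2 = 0.

We work with the vertex ordering A < B < D < E < F < G < J < L < M < N. The simplices of K, each written with vertices in increasing order, are:

  0-simplices (10): A, B, D, E, F, G, J, L, M, N
  1-simplices (19): AB, AD, AE, AL, BE, DL, DM, DN, EG, EM, EN, FJ, FN, GJ, GL, GN, JL, JN, LM
  2-simplices (7): ABE, ADL, DLM, EGN, FJN, GJL, GJN

giving chain groups C_0 ≅ Z^10, C_1 ≅ Z^19, C_2 ≅ Z^7.

The boundary map ∂_1: C_1 → C_0 sends each edge [p,q] (with p < q) to q − p. For instance
  ∂FJ = J − F.
This gives a 10×19 integer matrix of rank 9; reducing to Smith normal form yields diagonal entries (1,1,1,1,1,1,1,1,1).

∂_2: C_2 → C_1 acts by ∂[p,q,r] = [q,r] − [p,r] + [p,q]. For instance
  ∂ADL = DL − AL + AD,
  ∂EGN = GN − EN + EG.
The 19×7 boundary matrix has rank 7 and Smith normal form diag(1,1,1,1,1,1,1).

Computing H_k = (kernel of ∂_k) / (image of ∂_{k+1}):

  H_0: rank C_0 − rank ∂_1 = 10 − 9 = 1, and the invariant factors of ∂_1 are all 1, so H_0 = Z.
  H_1: rank ker ∂_1 − rank ∂_2 = (19 − 9) − 7 = 3, and the invariant factors of ∂_2 are all 1, so H_1 = Z^3.
  H_2: rank ker ∂_2 − rank ∂_3 = (7 − 7) − 0 = 0, and there is no ∂_3, so H_2 = 0.

As a check, the Euler characteristic is 10 − 19 + 7 = -2, which agrees with 1 − 3 + 0 = -2.

Hence the Betti numbers are b_0 = 1, b_1 = 3, b_2 = 0.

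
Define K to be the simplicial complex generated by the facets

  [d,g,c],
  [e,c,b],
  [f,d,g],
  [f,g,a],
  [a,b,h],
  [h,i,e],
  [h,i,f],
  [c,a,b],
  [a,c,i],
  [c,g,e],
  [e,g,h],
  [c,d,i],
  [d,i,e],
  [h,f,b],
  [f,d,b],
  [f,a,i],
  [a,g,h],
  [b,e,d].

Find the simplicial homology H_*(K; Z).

H_0 = Z,  H_1 = Z × Z/2,  H_2 = 0.

Order the vertices as a < b < c < d < e < f < g < h < i. Listing each simplex with vertices in this order, K has dimension 2 with simplices:

  0-simplices (9): a, b, c, d, e, f, g, h, i
  1-simplices (27): ab, ac, af, ag, ah, ai, bc, bd, be, bf, bh, cd, ce, cg, ci, de, df, dg, di, eg, eh, ei, fg, fh, fi, gh, hi
  2-simplices (18): abc, abh, aci, afg, afi, agh, bce, bde, bdf, bfh, cdg, cdi, ceg, dei, dfg, egh, ehi, fhi

giving chain groups C_0 ≅ Z^9, C_1 ≅ Z^27, C_2 ≅ Z^18.

The boundary map ∂_1: C_1 → C_0 sends each edge [p,q] (with p < q) to q − p. For instance
  ∂gh = h − g.
As a 9×27 matrix over Z this has rank 8, with invariant factors (1,1,1,1,1,1,1,1).

Boundary ∂_2: C_2 → C_1 sends each 2-simplex [p,q,r] to [q,r] − [p,r] + [p,q]. For instance
  ∂ceg = eg − cg + ce,
  ∂aci = ci − ai + ac.
The resulting 27×18 matrix has rank 18, and its Smith normal form has invariant factors (1,1,1,1,1,1,1,1,1,1,1,1,1,1,1,1,1,2).

From H_k ≅ ker(∂_k) / im(∂_{k+1}) we obtain:

  H_0: rank C_0 − rank ∂_1 = 9 − 8 = 1, and the invariant factors of ∂_1 are all 1, so H_0 ≅ Z.
  H_1: rank ker ∂_1 − rank ∂_2 = (27 − 8) − 18 = 1, and ∂_2 has invariant factor 2 > 1, so H_1 ≅ Z × Z/2.
  H_2: rank ker ∂_2 − rank ∂_3 = (18 − 18) − 0 = 0, and there is no ∂_3, so H_2 ≅ 0.

As a check, the Euler characteristic is 9 − 27 + 18 = 0, which agrees with 1 − 1 + 0 = 0.
(K is a triangulation of the Klein bottle.)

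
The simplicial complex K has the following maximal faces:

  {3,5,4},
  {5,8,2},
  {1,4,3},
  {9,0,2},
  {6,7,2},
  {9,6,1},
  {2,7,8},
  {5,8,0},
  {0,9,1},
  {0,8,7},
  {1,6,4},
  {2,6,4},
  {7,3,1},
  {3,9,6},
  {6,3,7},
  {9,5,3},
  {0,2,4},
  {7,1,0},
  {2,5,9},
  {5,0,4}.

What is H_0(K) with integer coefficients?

H_0 = Z.

Fix the vertex order 0 < 1 < 2 < 3 < 4 < 5 < 6 < 7 < 8 < 9 and write every simplex with vertices in increasing order. Then dim K = 2 and the simplices of K are:

  0-simplices (10): [0], [1], [2], [3], [4], [5], [6], [7], [8], [9]
  1-simplices (30): (30 of them)
  2-simplices (20): (20 of them)

so the chain groups are C_0 ≅ Z^10, C_1 ≅ Z^30, C_2 ≅ Z^20.

The boundary map ∂_1: C_1 → C_0 maps an edge to its endpoints' difference, ∂[p,q] = q − p.
This gives a 10×30 integer matrix of rank 9; reducing to Smith normal form yields diagonal entries (1,1,1,1,1,1,1,1,1).

The boundary map ∂_2: C_2 → C_1 maps a triangle to the signed sum of its edges. For instance
  ∂[0,1,7] = [1,7] − [0,7] + [0,1],
  ∂[1,3,4] = [3,4] − [1,4] + [1,3].
This gives a 30×20 integer matrix of rank 20; reducing to Smith normal form yields diagonal entries (1,1,1,1,1,1,1,1,1,1,1,1,1,1,1,1,1,1,1,2).

From H_k ≅ ker(∂_k) / im(∂_{k+1}) we obtain:

  H_0: rank C_0 − rank ∂_1 = 10 − 9 = 1, and the invariant factors of ∂_1 are all 1, so H_0 = Z.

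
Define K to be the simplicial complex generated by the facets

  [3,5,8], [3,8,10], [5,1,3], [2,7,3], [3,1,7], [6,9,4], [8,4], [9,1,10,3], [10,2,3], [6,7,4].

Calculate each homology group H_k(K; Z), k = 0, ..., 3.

H_0 ≅ Z,  H_1 ≅ Z^2,  H_2 = 0,  H_3 = 0.

Fix the vertex order 1 < 2 < 3 < 4 < 5 < 6 < 7 < 8 < 9 < 10 and write every simplex with vertices in increasing order. Then dim K = 3 and the simplices of K are:

  0-simplices (10): [1], [2], [3], [4], [5], [6], [7], [8], [9], [10]
  1-simplices (22): [1,3], [1,5], [1,7], [1,9], [1,10], [2,3], [2,7], [2,10], [3,5], [3,7], [3,8], [3,9], [3,10], [4,6], [4,7], [4,8], [4,9], [5,8], [6,7], [6,9], [8,10], [9,10]
  2-simplices (12): [1,3,5], [1,3,7], [1,3,9], [1,3,10], [1,9,10], [2,3,7], [2,3,10], [3,5,8], [3,8,10], [3,9,10], [4,6,7], [4,6,9]
  3-simplices (1): [1,3,9,10]

giving chain groups C_0 ≅ Z^10, C_1 ≅ Z^22, C_2 ≅ Z^12, C_3 ≅ Z^1.

The boundary map ∂_1: C_1 → C_0 is given by ∂[p,q] = [q] − [p]. For instance
  ∂[1,5] = [5] − [1].
As a 10×22 matrix over Z this has rank 9, with invariant factors (1,1,1,1,1,1,1,1,1).

The boundary map ∂_2: C_2 → C_1 acts by ∂[p,q,r] = [q,r] − [p,r] + [p,q]. For instance
  ∂[1,3,5] = [3,5] − [1,5] + [1,3],
  ∂[4,6,9] = [6,9] − [4,9] + [4,6].
The resulting 22×12 matrix has rank 11, and its Smith normal form has invariant factors (1,1,1,1,1,1,1,1,1,1,1).

∂_3: C_3 → C_2 sends each 3-simplex σ to the alternating sum Σ_i (−1)^i (σ with its i-th vertex removed). For instance
  ∂[1,3,9,10] = [3,9,10] − [1,9,10] + [1,3,10] − [1,3,9].
As a 12×1 matrix over Z this has rank 1, with invariant factors (1).

From H_k ≅ ker(∂_k) / im(∂_{k+1}) we obtain:

  H_0: rank C_0 − rank ∂_1 = 10 − 9 = 1, and the invariant factors of ∂_1 are all 1, so H_0 ≅ Z.
  H_1: rank ker ∂_1 − rank ∂_2 = (22 − 9) − 11 = 2, and the invariant factors of ∂_2 are all 1, so H_1 ≅ Z^2.
  H_2: rank ker ∂_2 − rank ∂_3 = (12 − 11) − 1 = 0, and the invariant factors of ∂_3 are all 1, so H_2 ≅ 0.
  H_3: rank ker ∂_3 − rank ∂_4 = (1 − 1) − 0 = 0, and there is no ∂_4, so H_3 ≅ 0.

As a check, the Euler characteristic is 10 − 22 + 12 − 1 = -1, which agrees with 1 − 2 + 0 − 0 = -1.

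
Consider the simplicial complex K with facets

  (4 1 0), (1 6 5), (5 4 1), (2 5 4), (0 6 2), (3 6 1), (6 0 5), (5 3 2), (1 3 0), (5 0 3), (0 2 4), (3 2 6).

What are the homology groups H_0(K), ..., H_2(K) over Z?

Take the total order 0 < 1 < 2 < 3 < 4 < 5 < 6 on the vertex set. Then K (dimension 2) consists of the simplices:

  0-simplices (7): [0], [1], [2], [3], [4], [5], [6]
  1-simplices (18): [0,1], [0,2], [0,3], [0,4], [0,5], [0,6], [1,3], [1,4], [1,5], [1,6], [2,3], [2,4], [2,5], [2,6], [3,5], [3,6], [4,5], [5,6]
  2-simplices (12): [0,1,3], [0,1,4], [0,2,4], [0,2,6], [0,3,5], [0,5,6], [1,3,6], [1,4,5], [1,5,6], [2,3,5], [2,3,6], [2,4,5]

Hence C_0 ≅ Z^7, C_1 ≅ Z^18, C_2 ≅ Z^12.

∂_1: C_1 → C_0 is given by ∂[p,q] = [q] − [p].
The 7×18 boundary matrix has rank 6 and Smith normal form diag(1,1,1,1,1,1).

∂_2: C_2 → C_1 maps a triangle to the signed sum of its edges. For instance
  ∂[0,1,4] = [1,4] − [0,4] + [0,1],
  ∂[1,4,5] = [4,5] − [1,5] + [1,4].
The 18×12 boundary matrix has rank 12 and Smith normal form diag(1,1,1,1,1,1,1,1,1,1,1,2).

Reading off H_k = ker ∂_k / im ∂_{k+1}:

  H_0: rank C_0 − rank ∂_1 = 7 − 6 = 1, and the invariant factors of ∂_1 are all 1, so H_0 = Z.
  H_1: rank ker ∂_1 − rank ∂_2 = (18 − 6) − 12 = 0, and ∂_2 has invariant factor 2 > 1, so H_1 = Z/2.
  H_2: rank ker ∂_2 − rank ∂_3 = (12 − 12) − 0 = 0, and there is no ∂_3, so H_2 = 0.

(K is a triangulation of the real projective plane RP^2.)

H_0 = Z,  H_1 = Z/2,  H_2 = 0.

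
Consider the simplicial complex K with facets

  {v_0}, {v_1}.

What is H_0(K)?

Take the total order v_0 < v_1 on the vertex set. Then K (dimension 0) consists of the simplices:

  0-simplices (2): [v_0], [v_1]

Hence C_0 ≅ Z^2.

From H_k ≅ ker(∂_k) / im(∂_{k+1}) we obtain:

  H_0: rank C_0 − rank ∂_1 = 2 − 0 = 2, and there is no ∂_1, so H_0 = Z^2.

(K is a triangulation of a set of 2 points.)

H_0 = Z^2.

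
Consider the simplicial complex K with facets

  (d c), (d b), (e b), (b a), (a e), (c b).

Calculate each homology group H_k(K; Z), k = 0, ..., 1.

K has 5 vertices, 6 edges.
rank ∂_0 = 0, rank ∂_1 = 4 ⇒ b_0 = 5 − 0 − 4 = 1; all invariant factors of ∂_1 are 1 so no torsion. So H_0 = Z.
rank ∂_1 = 4, rank ∂_2 = 0 ⇒ b_1 = 6 − 4 − 0 = 2. So H_1 = Z^2.

H_0 ≅ Z,  H_1 ≅ Z^2.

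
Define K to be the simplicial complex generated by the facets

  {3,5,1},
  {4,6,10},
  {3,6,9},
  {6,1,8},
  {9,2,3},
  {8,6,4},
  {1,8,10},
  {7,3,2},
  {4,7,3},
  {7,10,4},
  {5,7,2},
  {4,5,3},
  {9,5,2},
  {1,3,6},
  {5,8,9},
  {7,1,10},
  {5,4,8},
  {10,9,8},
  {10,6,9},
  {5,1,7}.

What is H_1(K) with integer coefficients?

H_1 = Z ⊕ Z_2.

K has 10 vertices, 30 edges, 20 triangles.
rank ∂_1 = 9, rank ∂_2 = 20 ⇒ b_1 = 30 − 9 − 20 = 1; ∂_2 has invariant factor(s) [2] giving torsion. So H_1 = Z ⊕ Z_2.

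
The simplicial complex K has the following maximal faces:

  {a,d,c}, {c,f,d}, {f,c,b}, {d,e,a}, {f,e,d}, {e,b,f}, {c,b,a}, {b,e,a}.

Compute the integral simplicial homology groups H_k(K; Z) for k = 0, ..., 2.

H_0 ≅ Z,  H_1 = 0,  H_2 ≅ Z.

Take the total order a < b < c < d < e < f on the vertex set. Then K (dimension 2) consists of the simplices:

  0-simplices (6): a, b, c, d, e, f
  1-simplices (12): ab, ac, ad, ae, bc, be, bf, cd, cf, de, df, ef
  2-simplices (8): abc, abe, acd, ade, bcf, bef, cdf, def

giving chain groups C_0 ≅ Z^6, C_1 ≅ Z^12, C_2 ≅ Z^8.

∂_1: C_1 → C_0 is given by ∂[p,q] = [q] − [p]. For instance
  ∂ef = f − e.
The 6×12 boundary matrix has rank 5 and Smith normal form diag(1,1,1,1,1).

∂_2: C_2 → C_1 sends each 2-simplex [p,q,r] to [q,r] − [p,r] + [p,q]. For instance
  ∂abe = be − ae + ab,
  ∂ade = de − ae + ad.
This gives a 12×8 integer matrix of rank 7; reducing to Smith normal form yields diagonal entries (1,1,1,1,1,1,1).

Computing H_k = (kernel of ∂_k) / (image of ∂_{k+1}):

  H_0: rank C_0 − rank ∂_1 = 6 − 5 = 1, and the invariant factors of ∂_1 are all 1, so H_0 = Z.
  H_1: rank ker ∂_1 − rank ∂_2 = (12 − 5) − 7 = 0, and the invariant factors of ∂_2 are all 1, so H_1 = 0.
  H_2: rank ker ∂_2 − rank ∂_3 = (8 − 7) − 0 = 1, and there is no ∂_3, so H_2 = Z.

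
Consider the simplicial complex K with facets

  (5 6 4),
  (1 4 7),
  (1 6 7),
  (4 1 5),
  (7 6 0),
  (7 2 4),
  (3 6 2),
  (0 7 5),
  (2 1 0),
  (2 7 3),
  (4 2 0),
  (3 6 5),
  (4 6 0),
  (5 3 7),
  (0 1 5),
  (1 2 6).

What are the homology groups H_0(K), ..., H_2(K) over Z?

H_0 = Z,  H_1 = Z^2,  H_2 = Z.

We work with the vertex ordering 0 < 1 < 2 < 3 < 4 < 5 < 6 < 7. The simplices of K, each written with vertices in increasing order, are:

  0-simplices (8): [0], [1], [2], [3], [4], [5], [6], [7]
  1-simplices (24): (24 of them)
  2-simplices (16): [0,1,2], [0,1,5], [0,2,4], [0,4,6], [0,5,7], [0,6,7], [1,2,6], [1,4,5], [1,4,7], [1,6,7], [2,3,6], [2,3,7], [2,4,7], [3,5,6], [3,5,7], [4,5,6]

giving chain groups C_0 ≅ Z^8, C_1 ≅ Z^24, C_2 ≅ Z^16.

The boundary map ∂_1: C_1 → C_0 is given by ∂[p,q] = [q] − [p]. For instance
  ∂[2,3] = [3] − [2].
The 8×24 boundary matrix has rank 7 and Smith normal form diag(1,1,1,1,1,1,1).

Boundary ∂_2: C_2 → C_1 acts by ∂[p,q,r] = [q,r] − [p,r] + [p,q]. For instance
  ∂[2,4,7] = [4,7] − [2,7] + [2,4],
  ∂[3,5,6] = [5,6] − [3,6] + [3,5].
As a 24×16 matrix over Z this has rank 15, with invariant factors (1,1,1,1,1,1,1,1,1,1,1,1,1,1,1).

Reading off H_k = ker ∂_k / im ∂_{k+1}:

  H_0: rank C_0 − rank ∂_1 = 8 − 7 = 1, and the invariant factors of ∂_1 are all 1, so H_0 = Z.
  H_1: rank ker ∂_1 − rank ∂_2 = (24 − 7) − 15 = 2, and the invariant factors of ∂_2 are all 1, so H_1 = Z^2.
  H_2: rank ker ∂_2 − rank ∂_3 = (16 − 15) − 0 = 1, and there is no ∂_3, so H_2 = Z.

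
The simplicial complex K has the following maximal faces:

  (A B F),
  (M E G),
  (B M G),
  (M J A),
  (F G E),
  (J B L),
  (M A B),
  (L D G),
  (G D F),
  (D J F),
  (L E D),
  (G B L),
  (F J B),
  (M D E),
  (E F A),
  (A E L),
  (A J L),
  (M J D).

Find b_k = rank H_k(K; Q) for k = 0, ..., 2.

K has 9 vertices, 27 edges, 18 triangles.
rank ∂_0 = 0, rank ∂_1 = 8 ⇒ b_0 = 9 − 0 − 8 = 1; all invariant factors of ∂_1 are 1 so no torsion. So H_0 = Z.
rank ∂_1 = 8, rank ∂_2 = 18 ⇒ b_1 = 27 − 8 − 18 = 1; ∂_2 has invariant factor(s) [2] giving torsion. So H_1 = Z ⊕ Z_2.
rank ∂_2 = 18, rank ∂_3 = 0 ⇒ b_2 = 18 − 18 − 0 = 0. So H_2 = 0.

b_0 = 1, b_1 = 1, b_2 = 0.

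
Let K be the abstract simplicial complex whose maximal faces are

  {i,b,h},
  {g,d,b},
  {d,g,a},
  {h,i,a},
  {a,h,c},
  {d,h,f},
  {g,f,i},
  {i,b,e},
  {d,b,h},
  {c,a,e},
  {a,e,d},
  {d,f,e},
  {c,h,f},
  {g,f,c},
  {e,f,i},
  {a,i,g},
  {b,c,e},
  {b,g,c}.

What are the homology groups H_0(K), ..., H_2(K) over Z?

H_0 ≅ Z,  H_1 ≅ Z^2,  H_2 ≅ Z.

We work with the vertex ordering a < b < c < d < e < f < g < h < i. The simplices of K, each written with vertices in increasing order, are:

  0-simplices (9): a, b, c, d, e, f, g, h, i
  1-simplices (27): ac, ad, ae, ag, ah, ai, bc, bd, be, bg, bh, bi, ce, cf, cg, ch, de, df, dg, dh, ef, ei, fg, fh, fi, gi, hi
  2-simplices (18): ace, ach, ade, adg, agi, ahi, bce, bcg, bdg, bdh, bei, bhi, cfg, cfh, def, dfh, efi, fgi

so the chain groups are C_0 ≅ Z^9, C_1 ≅ Z^27, C_2 ≅ Z^18.

The boundary map ∂_1: C_1 → C_0 maps an edge to its endpoints' difference, ∂[p,q] = q − p. For instance
  ∂bh = h − b.
As a 9×27 matrix over Z this has rank 8, with invariant factors (1,1,1,1,1,1,1,1).

The boundary map ∂_2: C_2 → C_1 maps a triangle to the signed sum of its edges. For instance
  ∂bce = ce − be + bc,
  ∂cfg = fg − cg + cf.
As a 27×18 matrix over Z this has rank 17, with invariant factors (1,1,1,1,1,1,1,1,1,1,1,1,1,1,1,1,1).

Computing H_k = (kernel of ∂_k) / (image of ∂_{k+1}):

  H_0: rank C_0 − rank ∂_1 = 9 − 8 = 1, and the invariant factors of ∂_1 are all 1, so H_0 = Z.
  H_1: rank ker ∂_1 − rank ∂_2 = (27 − 8) − 17 = 2, and the invariant factors of ∂_2 are all 1, so H_1 = Z^2.
  H_2: rank ker ∂_2 − rank ∂_3 = (18 − 17) − 0 = 1, and there is no ∂_3, so H_2 = Z.

(K is a triangulation of the torus T^2.)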